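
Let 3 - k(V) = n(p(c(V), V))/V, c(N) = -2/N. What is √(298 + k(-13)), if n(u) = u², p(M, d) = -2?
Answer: √50921/13 ≈ 17.358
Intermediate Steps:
k(V) = 3 - 4/V (k(V) = 3 - (-2)²/V = 3 - 4/V)
√(298 + k(-13)) = √(298 + (3 - 4/(-13))) = √(298 + (3 - 4*(-1/13))) = √(298 + (3 + 4/13)) = √(298 + 43/13) = √(3917/13) = √50921/13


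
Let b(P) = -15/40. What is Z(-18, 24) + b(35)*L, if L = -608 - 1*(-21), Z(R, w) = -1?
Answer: 1753/8 ≈ 219.13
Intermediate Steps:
b(P) = -3/8 (b(P) = -15*1/40 = -3/8)
L = -587 (L = -608 + 21 = -587)
Z(-18, 24) + b(35)*L = -1 - 3/8*(-587) = -1 + 1761/8 = 1753/8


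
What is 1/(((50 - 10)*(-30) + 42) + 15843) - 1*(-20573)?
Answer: 302114506/14685 ≈ 20573.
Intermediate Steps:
1/(((50 - 10)*(-30) + 42) + 15843) - 1*(-20573) = 1/((40*(-30) + 42) + 15843) + 20573 = 1/((-1200 + 42) + 15843) + 20573 = 1/(-1158 + 15843) + 20573 = 1/14685 + 20573 = 302114506/14685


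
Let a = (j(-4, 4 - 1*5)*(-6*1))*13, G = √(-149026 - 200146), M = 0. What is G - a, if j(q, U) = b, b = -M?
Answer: 2*I*√87293 ≈ 590.91*I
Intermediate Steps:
b = 0 (b = -1*0 = 0)
j(q, U) = 0
G = 2*I*√87293 (G = √(-349172) = 2*I*√87293 ≈ 590.91*I)
a = 0 (a = (0*(-6*1))*13 = (0*(-6))*13 = 0*13 = 0)
G - a = 2*I*√87293 - 1*0 = 2*I*√87293 + 0 = 2*I*√87293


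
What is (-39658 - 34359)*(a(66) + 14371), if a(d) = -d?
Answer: -1058813185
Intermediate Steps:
(-39658 - 34359)*(a(66) + 14371) = (-39658 - 34359)*(-1*66 + 14371) = -74017*(-66 + 14371) = -74017*14305 = -1058813185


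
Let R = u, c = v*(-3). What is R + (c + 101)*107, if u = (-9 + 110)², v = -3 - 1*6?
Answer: 23897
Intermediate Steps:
v = -9 (v = -3 - 6 = -9)
c = 27 (c = -9*(-3) = 27)
u = 10201 (u = 101² = 10201)
R = 10201
R + (c + 101)*107 = 10201 + (27 + 101)*107 = 10201 + 128*107 = 10201 + 13696 = 23897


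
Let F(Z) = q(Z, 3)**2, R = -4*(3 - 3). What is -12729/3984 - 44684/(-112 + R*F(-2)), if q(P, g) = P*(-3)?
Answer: 3679071/9296 ≈ 395.77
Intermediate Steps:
q(P, g) = -3*P
R = 0 (R = -4*0 = 0)
F(Z) = 9*Z**2 (F(Z) = (-3*Z)**2 = 9*Z**2)
-12729/3984 - 44684/(-112 + R*F(-2)) = -12729/3984 - 44684/(-112 + 0*(9*(-2)**2)) = -12729*1/3984 - 44684/(-112 + 0*(9*4)) = -4243/1328 - 44684/(-112 + 0*36) = -4243/1328 - 44684/(-112 + 0) = -4243/1328 - 44684/(-112) = -4243/1328 - 44684*(-1/112) = -4243/1328 + 11171/28 = 3679071/9296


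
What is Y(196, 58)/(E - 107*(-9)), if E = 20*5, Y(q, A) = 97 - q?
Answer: -99/1063 ≈ -0.093133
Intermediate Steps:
E = 100
Y(196, 58)/(E - 107*(-9)) = (97 - 1*196)/(100 - 107*(-9)) = (97 - 196)/(100 + 963) = -99/1063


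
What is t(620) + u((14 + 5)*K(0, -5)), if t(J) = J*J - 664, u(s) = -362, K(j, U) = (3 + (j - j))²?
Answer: 383374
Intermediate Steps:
K(j, U) = 9 (K(j, U) = (3 + 0)² = 3² = 9)
t(J) = -664 + J² (t(J) = J² - 664 = -664 + J²)
t(620) + u((14 + 5)*K(0, -5)) = (-664 + 620²) - 362 = (-664 + 384400) - 362 = 383736 - 362 = 383374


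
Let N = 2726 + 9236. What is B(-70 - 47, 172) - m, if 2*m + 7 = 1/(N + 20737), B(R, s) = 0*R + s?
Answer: 5738674/32699 ≈ 175.50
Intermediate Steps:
B(R, s) = s (B(R, s) = 0 + s = s)
N = 11962
m = -114446/32699 (m = -7/2 + 1/(2*(11962 + 20737)) = -7/2 + (½)/32699 = -7/2 + (½)*(1/32699) = -7/2 + 1/65398 = -114446/32699 ≈ -3.5000)
B(-70 - 47, 172) - m = 172 - 1*(-114446/32699) = 172 + 114446/32699 = 5738674/32699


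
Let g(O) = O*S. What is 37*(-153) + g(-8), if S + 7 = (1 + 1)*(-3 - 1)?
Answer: -5541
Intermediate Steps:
S = -15 (S = -7 + (1 + 1)*(-3 - 1) = -7 + 2*(-4) = -7 - 8 = -15)
g(O) = -15*O (g(O) = O*(-15) = -15*O)
37*(-153) + g(-8) = 37*(-153) - 15*(-8) = -5661 + 120 = -5541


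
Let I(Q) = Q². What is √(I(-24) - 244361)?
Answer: I*√243785 ≈ 493.75*I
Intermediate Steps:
√(I(-24) - 244361) = √((-24)² - 244361) = √(576 - 244361) = √(-243785) = I*√243785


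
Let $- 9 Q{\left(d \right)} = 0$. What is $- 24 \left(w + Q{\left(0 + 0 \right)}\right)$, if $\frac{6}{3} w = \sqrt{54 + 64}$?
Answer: $- 12 \sqrt{118} \approx -130.35$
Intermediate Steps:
$Q{\left(d \right)} = 0$ ($Q{\left(d \right)} = \left(- \frac{1}{9}\right) 0 = 0$)
$w = \frac{\sqrt{118}}{2}$ ($w = \frac{\sqrt{54 + 64}}{2} = \frac{\sqrt{118}}{2} \approx 5.4314$)
$- 24 \left(w + Q{\left(0 + 0 \right)}\right) = - 24 \left(\frac{\sqrt{118}}{2} + 0\right) = - 24 \frac{\sqrt{118}}{2} = - 12 \sqrt{118}$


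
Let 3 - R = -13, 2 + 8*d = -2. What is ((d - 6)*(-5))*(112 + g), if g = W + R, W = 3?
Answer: 8515/2 ≈ 4257.5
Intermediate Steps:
d = -½ (d = -¼ + (⅛)*(-2) = -¼ - ¼ = -½ ≈ -0.50000)
R = 16 (R = 3 - 1*(-13) = 3 + 13 = 16)
g = 19 (g = 3 + 16 = 19)
((d - 6)*(-5))*(112 + g) = ((-½ - 6)*(-5))*(112 + 19) = -13/2*(-5)*131 = (65/2)*131 = 8515/2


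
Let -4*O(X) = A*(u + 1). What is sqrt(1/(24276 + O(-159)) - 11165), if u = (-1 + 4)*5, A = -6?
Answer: I*sqrt(813928497)/270 ≈ 105.66*I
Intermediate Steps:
u = 15 (u = 3*5 = 15)
O(X) = 24 (O(X) = -(-3)*(15 + 1)/2 = -(-3)*16/2 = -1/4*(-96) = 24)
sqrt(1/(24276 + O(-159)) - 11165) = sqrt(1/(24276 + 24) - 11165) = sqrt(1/24300 - 11165) = sqrt(-271309499/24300) = I*sqrt(813928497)/270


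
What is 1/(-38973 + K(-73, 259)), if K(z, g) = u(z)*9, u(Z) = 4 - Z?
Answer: -1/38280 ≈ -2.6123e-5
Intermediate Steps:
K(z, g) = 36 - 9*z (K(z, g) = (4 - z)*9 = 36 - 9*z)
1/(-38973 + K(-73, 259)) = 1/(-38973 + (36 - 9*(-73))) = 1/(-38973 + (36 + 657)) = 1/(-38973 + 693) = 1/(-38280) = -1/38280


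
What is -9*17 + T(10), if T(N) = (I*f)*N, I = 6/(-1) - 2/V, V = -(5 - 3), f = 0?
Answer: -153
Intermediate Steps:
V = -2 (V = -1*2 = -2)
I = -5 (I = 6/(-1) - 2/(-2) = 6*(-1) - 2*(-½) = -6 + 1 = -5)
T(N) = 0 (T(N) = (-5*0)*N = 0*N = 0)
-9*17 + T(10) = -9*17 + 0 = -153 + 0 = -153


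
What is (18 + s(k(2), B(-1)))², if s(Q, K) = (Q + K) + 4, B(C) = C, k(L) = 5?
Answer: 676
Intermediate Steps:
s(Q, K) = 4 + K + Q (s(Q, K) = (K + Q) + 4 = 4 + K + Q)
(18 + s(k(2), B(-1)))² = (18 + (4 - 1 + 5))² = (18 + 8)² = 26² = 676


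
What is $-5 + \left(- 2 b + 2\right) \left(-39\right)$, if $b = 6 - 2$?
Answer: $229$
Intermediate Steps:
$b = 4$
$-5 + \left(- 2 b + 2\right) \left(-39\right) = -5 + \left(\left(-2\right) 4 + 2\right) \left(-39\right) = -5 + \left(-8 + 2\right) \left(-39\right) = -5 - -234 = -5 + 234 = 229$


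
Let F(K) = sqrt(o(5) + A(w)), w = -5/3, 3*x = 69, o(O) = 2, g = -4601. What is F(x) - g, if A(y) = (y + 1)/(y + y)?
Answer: 4601 + sqrt(55)/5 ≈ 4602.5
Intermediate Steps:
x = 23 (x = (1/3)*69 = 23)
w = -5/3 (w = -5*1/3 = -5/3 ≈ -1.6667)
A(y) = (1 + y)/(2*y) (A(y) = (1 + y)/((2*y)) = (1 + y)*(1/(2*y)) = (1 + y)/(2*y))
F(K) = sqrt(55)/5 (F(K) = sqrt(2 + (1 - 5/3)/(2*(-5/3))) = sqrt(2 + (1/2)*(-3/5)*(-2/3)) = sqrt(2 + 1/5) = sqrt(11/5) = sqrt(55)/5)
F(x) - g = sqrt(55)/5 - 1*(-4601) = sqrt(55)/5 + 4601 = 4601 + sqrt(55)/5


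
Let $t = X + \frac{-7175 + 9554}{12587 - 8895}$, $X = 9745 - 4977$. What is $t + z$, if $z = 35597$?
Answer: $\frac{11463843}{284} \approx 40366.0$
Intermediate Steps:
$X = 4768$ ($X = 9745 - 4977 = 4768$)
$t = \frac{1354295}{284}$ ($t = 4768 + \frac{-7175 + 9554}{12587 - 8895} = 4768 + \frac{2379}{3692} = 4768 + 2379 \cdot \frac{1}{3692} = 4768 + \frac{183}{284} = \frac{1354295}{284} \approx 4768.6$)
$t + z = \frac{1354295}{284} + 35597 = \frac{11463843}{284}$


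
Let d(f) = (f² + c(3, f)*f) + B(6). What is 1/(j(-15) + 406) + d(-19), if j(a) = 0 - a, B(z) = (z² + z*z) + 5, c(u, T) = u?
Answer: 160402/421 ≈ 381.00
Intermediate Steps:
B(z) = 5 + 2*z² (B(z) = (z² + z²) + 5 = 2*z² + 5 = 5 + 2*z²)
j(a) = -a
d(f) = 77 + f² + 3*f (d(f) = (f² + 3*f) + (5 + 2*6²) = (f² + 3*f) + (5 + 2*36) = (f² + 3*f) + (5 + 72) = (f² + 3*f) + 77 = 77 + f² + 3*f)
1/(j(-15) + 406) + d(-19) = 1/(-1*(-15) + 406) + (77 + (-19)² + 3*(-19)) = 1/(15 + 406) + (77 + 361 - 57) = 1/421 + 381 = 160402/421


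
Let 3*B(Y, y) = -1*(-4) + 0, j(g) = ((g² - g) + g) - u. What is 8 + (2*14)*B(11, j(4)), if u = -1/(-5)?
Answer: 136/3 ≈ 45.333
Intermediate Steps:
u = ⅕ (u = -1*(-⅕) = ⅕ ≈ 0.20000)
j(g) = -⅕ + g² (j(g) = ((g² - g) + g) - 1*⅕ = g² - ⅕ = -⅕ + g²)
B(Y, y) = 4/3 (B(Y, y) = (-1*(-4) + 0)/3 = (4 + 0)/3 = (⅓)*4 = 4/3)
8 + (2*14)*B(11, j(4)) = 8 + (2*14)*(4/3) = 8 + 28*(4/3) = 8 + 112/3 = 136/3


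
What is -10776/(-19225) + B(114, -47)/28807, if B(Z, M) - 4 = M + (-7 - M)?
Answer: 310366557/553814575 ≈ 0.56042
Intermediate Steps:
B(Z, M) = -3 (B(Z, M) = 4 + (M + (-7 - M)) = 4 - 7 = -3)
-10776/(-19225) + B(114, -47)/28807 = -10776/(-19225) - 3/28807 = -10776*(-1/19225) - 3*1/28807 = 10776/19225 - 3/28807 = 310366557/553814575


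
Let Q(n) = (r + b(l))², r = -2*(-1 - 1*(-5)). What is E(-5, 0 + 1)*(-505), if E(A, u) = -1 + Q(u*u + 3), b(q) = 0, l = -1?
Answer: -31815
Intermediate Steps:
r = -8 (r = -2*(-1 + 5) = -2*4 = -8)
Q(n) = 64 (Q(n) = (-8 + 0)² = (-8)² = 64)
E(A, u) = 63 (E(A, u) = -1 + 64 = 63)
E(-5, 0 + 1)*(-505) = 63*(-505) = -31815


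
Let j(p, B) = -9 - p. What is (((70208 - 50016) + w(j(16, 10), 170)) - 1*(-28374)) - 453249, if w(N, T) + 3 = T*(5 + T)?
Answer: -374936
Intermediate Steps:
w(N, T) = -3 + T*(5 + T)
(((70208 - 50016) + w(j(16, 10), 170)) - 1*(-28374)) - 453249 = (((70208 - 50016) + (-3 + 170**2 + 5*170)) - 1*(-28374)) - 453249 = ((20192 + (-3 + 28900 + 850)) + 28374) - 453249 = ((20192 + 29747) + 28374) - 453249 = (49939 + 28374) - 453249 = 78313 - 453249 = -374936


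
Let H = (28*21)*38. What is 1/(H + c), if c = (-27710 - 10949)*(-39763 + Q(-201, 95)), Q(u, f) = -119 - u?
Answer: 1/1534050123 ≈ 6.5187e-10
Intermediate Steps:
H = 22344 (H = 588*38 = 22344)
c = 1534027779 (c = (-27710 - 10949)*(-39763 + (-119 - 1*(-201))) = -38659*(-39763 + (-119 + 201)) = -38659*(-39763 + 82) = -38659*(-39681) = 1534027779)
1/(H + c) = 1/(22344 + 1534027779) = 1/1534050123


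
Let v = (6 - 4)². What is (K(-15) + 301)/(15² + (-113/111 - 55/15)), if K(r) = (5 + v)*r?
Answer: 18426/24455 ≈ 0.75347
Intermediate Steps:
v = 4 (v = 2² = 4)
K(r) = 9*r (K(r) = (5 + 4)*r = 9*r)
(K(-15) + 301)/(15² + (-113/111 - 55/15)) = (9*(-15) + 301)/(15² + (-113/111 - 55/15)) = (-135 + 301)/(225 + (-113*1/111 - 55*1/15)) = 166/(225 + (-113/111 - 11/3)) = 166/(225 - 520/111) = 166/(24455/111) = 166*(111/24455) = 18426/24455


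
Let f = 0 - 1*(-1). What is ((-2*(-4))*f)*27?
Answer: 216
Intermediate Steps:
f = 1 (f = 0 + 1 = 1)
((-2*(-4))*f)*27 = (-2*(-4)*1)*27 = (8*1)*27 = 8*27 = 216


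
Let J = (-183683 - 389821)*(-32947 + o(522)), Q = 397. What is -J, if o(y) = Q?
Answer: -18667555200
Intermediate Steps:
o(y) = 397
J = 18667555200 (J = (-183683 - 389821)*(-32947 + 397) = -573504*(-32550) = 18667555200)
-J = -1*18667555200 = -18667555200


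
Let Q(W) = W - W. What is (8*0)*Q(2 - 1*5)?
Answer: 0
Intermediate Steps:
Q(W) = 0
(8*0)*Q(2 - 1*5) = (8*0)*0 = 0*0 = 0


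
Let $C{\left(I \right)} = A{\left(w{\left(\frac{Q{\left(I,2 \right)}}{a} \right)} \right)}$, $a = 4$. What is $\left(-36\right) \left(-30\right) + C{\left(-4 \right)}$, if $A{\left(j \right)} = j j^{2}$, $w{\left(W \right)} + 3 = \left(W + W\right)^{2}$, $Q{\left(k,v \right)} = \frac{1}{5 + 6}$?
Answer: $\frac{119395359469}{113379904} \approx 1053.1$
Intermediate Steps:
$Q{\left(k,v \right)} = \frac{1}{11}$
$w{\left(W \right)} = -3 + 4 W^{2}$ ($w{\left(W \right)} = -3 + \left(W + W\right)^{2} = -3 + \left(2 W\right)^{2} = -3 + 4 W^{2}$)
$A{\left(j \right)} = j^{3}$
$C{\left(I \right)} = - \frac{3054936851}{113379904}$ ($C{\left(I \right)} = \left(-3 + 4 \left(\frac{1}{11 \cdot 4}\right)^{2}\right)^{3} = \left(-3 + 4 \left(\frac{1}{11} \cdot \frac{1}{4}\right)^{2}\right)^{3} = \left(-3 + \frac{4}{1936}\right)^{3} = \left(-3 + 4 \cdot \frac{1}{1936}\right)^{3} = \left(-3 + \frac{1}{484}\right)^{3} = \left(- \frac{1451}{484}\right)^{3} = - \frac{3054936851}{113379904}$)
$\left(-36\right) \left(-30\right) + C{\left(-4 \right)} = \left(-36\right) \left(-30\right) - \frac{3054936851}{113379904} = 1080 - \frac{3054936851}{113379904} = \frac{119395359469}{113379904}$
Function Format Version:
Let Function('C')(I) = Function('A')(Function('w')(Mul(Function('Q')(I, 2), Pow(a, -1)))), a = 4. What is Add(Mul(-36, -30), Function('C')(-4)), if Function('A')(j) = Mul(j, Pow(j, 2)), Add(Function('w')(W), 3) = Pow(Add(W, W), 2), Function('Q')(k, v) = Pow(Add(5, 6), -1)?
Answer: Rational(119395359469, 113379904) ≈ 1053.1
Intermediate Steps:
Function('Q')(k, v) = Rational(1, 11) (Function('Q')(k, v) = Pow(11, -1) = Rational(1, 11))
Function('w')(W) = Add(-3, Mul(4, Pow(W, 2))) (Function('w')(W) = Add(-3, Pow(Add(W, W), 2)) = Add(-3, Pow(Mul(2, W), 2)) = Add(-3, Mul(4, Pow(W, 2))))
Function('A')(j) = Pow(j, 3)
Function('C')(I) = Rational(-3054936851, 113379904) (Function('C')(I) = Pow(Add(-3, Mul(4, Pow(Mul(Rational(1, 11), Pow(4, -1)), 2))), 3) = Pow(Add(-3, Mul(4, Pow(Mul(Rational(1, 11), Rational(1, 4)), 2))), 3) = Pow(Add(-3, Mul(4, Pow(Rational(1, 44), 2))), 3) = Pow(Add(-3, Mul(4, Rational(1, 1936))), 3) = Pow(Add(-3, Rational(1, 484)), 3) = Pow(Rational(-1451, 484), 3) = Rational(-3054936851, 113379904))
Add(Mul(-36, -30), Function('C')(-4)) = Add(Mul(-36, -30), Rational(-3054936851, 113379904)) = Add(1080, Rational(-3054936851, 113379904)) = Rational(119395359469, 113379904)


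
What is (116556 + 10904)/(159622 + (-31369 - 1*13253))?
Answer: 6373/5750 ≈ 1.1083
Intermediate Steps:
(116556 + 10904)/(159622 + (-31369 - 1*13253)) = 127460/(159622 + (-31369 - 13253)) = 127460/(159622 - 44622) = 127460/115000 = 127460*(1/115000) = 6373/5750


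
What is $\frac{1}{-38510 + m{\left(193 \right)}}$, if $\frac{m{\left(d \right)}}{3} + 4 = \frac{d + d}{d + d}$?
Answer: $- \frac{1}{38519} \approx -2.5961 \cdot 10^{-5}$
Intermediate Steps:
$m{\left(d \right)} = -9$ ($m{\left(d \right)} = -12 + 3 \frac{d + d}{d + d} = -12 + 3 \frac{2 d}{2 d} = -12 + 3 \cdot 2 d \frac{1}{2 d} = -12 + 3 \cdot 1 = -12 + 3 = -9$)
$\frac{1}{-38510 + m{\left(193 \right)}} = \frac{1}{-38510 - 9} = \frac{1}{-38519} = - \frac{1}{38519}$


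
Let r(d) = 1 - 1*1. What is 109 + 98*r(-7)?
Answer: 109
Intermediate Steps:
r(d) = 0 (r(d) = 1 - 1 = 0)
109 + 98*r(-7) = 109 + 98*0 = 109 + 0 = 109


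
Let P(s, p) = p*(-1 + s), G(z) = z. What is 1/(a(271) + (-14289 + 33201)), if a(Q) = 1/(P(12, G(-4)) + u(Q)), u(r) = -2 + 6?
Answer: 40/756479 ≈ 5.2877e-5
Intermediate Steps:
u(r) = 4
a(Q) = -1/40 (a(Q) = 1/(-4*(-1 + 12) + 4) = 1/(-4*11 + 4) = 1/(-44 + 4) = 1/(-40) = -1/40)
1/(a(271) + (-14289 + 33201)) = 1/(-1/40 + (-14289 + 33201)) = 1/(-1/40 + 18912) = 1/(756479/40) = 40/756479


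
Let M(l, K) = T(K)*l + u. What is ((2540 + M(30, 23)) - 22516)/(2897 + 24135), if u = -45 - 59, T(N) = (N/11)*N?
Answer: -102505/148676 ≈ -0.68945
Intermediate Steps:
T(N) = N²/11 (T(N) = (N*(1/11))*N = (N/11)*N = N²/11)
u = -104
M(l, K) = -104 + l*K²/11 (M(l, K) = (K²/11)*l - 104 = l*K²/11 - 104 = -104 + l*K²/11)
((2540 + M(30, 23)) - 22516)/(2897 + 24135) = ((2540 + (-104 + (1/11)*30*23²)) - 22516)/(2897 + 24135) = ((2540 + (-104 + (1/11)*30*529)) - 22516)/27032 = ((2540 + (-104 + 15870/11)) - 22516)*(1/27032) = ((2540 + 14726/11) - 22516)*(1/27032) = (42666/11 - 22516)*(1/27032) = -205010/11*1/27032 = -102505/148676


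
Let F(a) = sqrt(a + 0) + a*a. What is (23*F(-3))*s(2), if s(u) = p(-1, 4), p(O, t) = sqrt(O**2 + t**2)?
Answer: 23*sqrt(17)*(9 + I*sqrt(3)) ≈ 853.48 + 164.25*I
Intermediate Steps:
F(a) = sqrt(a) + a**2
s(u) = sqrt(17) (s(u) = sqrt((-1)**2 + 4**2) = sqrt(1 + 16) = sqrt(17))
(23*F(-3))*s(2) = (23*(sqrt(-3) + (-3)**2))*sqrt(17) = (23*(I*sqrt(3) + 9))*sqrt(17) = (23*(9 + I*sqrt(3)))*sqrt(17) = (207 + 23*I*sqrt(3))*sqrt(17) = sqrt(17)*(207 + 23*I*sqrt(3))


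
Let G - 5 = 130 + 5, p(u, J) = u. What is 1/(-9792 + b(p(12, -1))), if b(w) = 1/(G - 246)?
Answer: -106/1037953 ≈ -0.00010212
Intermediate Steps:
G = 140 (G = 5 + (130 + 5) = 5 + 135 = 140)
b(w) = -1/106 (b(w) = 1/(140 - 246) = 1/(-106) = -1/106)
1/(-9792 + b(p(12, -1))) = 1/(-9792 - 1/106) = 1/(-1037953/106) = -106/1037953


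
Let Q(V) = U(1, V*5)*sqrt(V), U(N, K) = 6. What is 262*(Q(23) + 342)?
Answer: 89604 + 1572*sqrt(23) ≈ 97143.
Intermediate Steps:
Q(V) = 6*sqrt(V)
262*(Q(23) + 342) = 262*(6*sqrt(23) + 342) = 262*(342 + 6*sqrt(23)) = 89604 + 1572*sqrt(23)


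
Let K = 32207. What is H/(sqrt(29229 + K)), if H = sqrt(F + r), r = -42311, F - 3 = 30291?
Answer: I*sqrt(184569103)/30718 ≈ 0.44227*I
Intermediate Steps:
F = 30294 (F = 3 + 30291 = 30294)
H = I*sqrt(12017) (H = sqrt(30294 - 42311) = sqrt(-12017) = I*sqrt(12017) ≈ 109.62*I)
H/(sqrt(29229 + K)) = (I*sqrt(12017))/(sqrt(29229 + 32207)) = (I*sqrt(12017))/(sqrt(61436)) = (I*sqrt(12017))/((2*sqrt(15359))) = (I*sqrt(12017))*(sqrt(15359)/30718) = I*sqrt(184569103)/30718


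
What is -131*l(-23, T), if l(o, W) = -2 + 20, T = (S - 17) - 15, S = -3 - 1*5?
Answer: -2358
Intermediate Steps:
S = -8 (S = -3 - 5 = -8)
T = -40 (T = (-8 - 17) - 15 = -25 - 15 = -40)
l(o, W) = 18
-131*l(-23, T) = -131*18 = -2358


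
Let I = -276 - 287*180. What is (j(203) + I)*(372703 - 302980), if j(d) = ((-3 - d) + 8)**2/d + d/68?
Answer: -49797384172749/13804 ≈ -3.6075e+9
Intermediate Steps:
I = -51936 (I = -276 - 51660 = -51936)
j(d) = d/68 + (5 - d)**2/d (j(d) = (5 - d)**2/d + d*(1/68) = (5 - d)**2/d + d/68 = d/68 + (5 - d)**2/d)
(j(203) + I)*(372703 - 302980) = (((1/68)*203 + (-5 + 203)**2/203) - 51936)*(372703 - 302980) = ((203/68 + (1/203)*198**2) - 51936)*69723 = ((203/68 + (1/203)*39204) - 51936)*69723 = ((203/68 + 39204/203) - 51936)*69723 = (2707081/13804 - 51936)*69723 = -714217463/13804*69723 = -49797384172749/13804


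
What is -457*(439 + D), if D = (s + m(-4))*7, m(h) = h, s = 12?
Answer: -226215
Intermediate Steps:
D = 56 (D = (12 - 4)*7 = 8*7 = 56)
-457*(439 + D) = -457*(439 + 56) = -457*495 = -226215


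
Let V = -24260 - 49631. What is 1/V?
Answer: -1/73891 ≈ -1.3533e-5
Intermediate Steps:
V = -73891
1/V = 1/(-73891) = -1/73891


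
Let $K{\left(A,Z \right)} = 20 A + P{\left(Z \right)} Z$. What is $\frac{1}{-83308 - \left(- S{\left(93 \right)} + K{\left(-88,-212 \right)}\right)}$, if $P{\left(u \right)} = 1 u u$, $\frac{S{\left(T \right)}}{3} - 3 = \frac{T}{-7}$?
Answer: $\frac{7}{66125844} \approx 1.0586 \cdot 10^{-7}$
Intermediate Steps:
$S{\left(T \right)} = 9 - \frac{3 T}{7}$ ($S{\left(T \right)} = 9 + 3 \frac{T}{-7} = 9 + 3 T \left(- \frac{1}{7}\right) = 9 + 3 \left(- \frac{T}{7}\right) = 9 - \frac{3 T}{7}$)
$P{\left(u \right)} = u^{2}$ ($P{\left(u \right)} = u u = u^{2}$)
$K{\left(A,Z \right)} = Z^{3} + 20 A$ ($K{\left(A,Z \right)} = 20 A + Z^{2} Z = 20 A + Z^{3} = Z^{3} + 20 A$)
$\frac{1}{-83308 - \left(- S{\left(93 \right)} + K{\left(-88,-212 \right)}\right)} = \frac{1}{-83308 + \left(\left(9 - \frac{279}{7}\right) - \left(\left(-212\right)^{3} + 20 \left(-88\right)\right)\right)} = \frac{1}{-83308 + \left(\left(9 - \frac{279}{7}\right) - \left(-9528128 - 1760\right)\right)} = \frac{1}{-83308 - - \frac{66709000}{7}} = \frac{1}{-83308 + \left(- \frac{216}{7} + 9529888\right)} = \frac{1}{-83308 + \frac{66709000}{7}} = \frac{1}{\frac{66125844}{7}} = \frac{7}{66125844}$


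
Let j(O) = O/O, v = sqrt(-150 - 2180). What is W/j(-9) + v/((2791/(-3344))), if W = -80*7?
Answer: -560 - 3344*I*sqrt(2330)/2791 ≈ -560.0 - 57.834*I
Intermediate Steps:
W = -560
v = I*sqrt(2330) (v = sqrt(-2330) = I*sqrt(2330) ≈ 48.27*I)
j(O) = 1
W/j(-9) + v/((2791/(-3344))) = -560/1 + (I*sqrt(2330))/((2791/(-3344))) = -560*1 + (I*sqrt(2330))/((2791*(-1/3344))) = -560 + (I*sqrt(2330))/(-2791/3344) = -560 + (I*sqrt(2330))*(-3344/2791) = -560 - 3344*I*sqrt(2330)/2791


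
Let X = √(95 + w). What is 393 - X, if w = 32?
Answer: 393 - √127 ≈ 381.73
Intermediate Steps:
X = √127 (X = √(95 + 32) = √127 ≈ 11.269)
393 - X = 393 - √127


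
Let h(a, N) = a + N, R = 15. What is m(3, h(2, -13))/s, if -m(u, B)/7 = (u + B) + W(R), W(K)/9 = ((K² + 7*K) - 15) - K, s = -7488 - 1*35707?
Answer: 18844/43195 ≈ 0.43625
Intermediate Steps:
s = -43195 (s = -7488 - 35707 = -43195)
W(K) = -135 + 9*K² + 54*K (W(K) = 9*(((K² + 7*K) - 15) - K) = 9*((-15 + K² + 7*K) - K) = 9*(-15 + K² + 6*K) = -135 + 9*K² + 54*K)
h(a, N) = N + a
m(u, B) = -18900 - 7*B - 7*u (m(u, B) = -7*((u + B) + (-135 + 9*15² + 54*15)) = -7*((B + u) + (-135 + 9*225 + 810)) = -7*((B + u) + (-135 + 2025 + 810)) = -7*((B + u) + 2700) = -7*(2700 + B + u) = -18900 - 7*B - 7*u)
m(3, h(2, -13))/s = (-18900 - 7*(-13 + 2) - 7*3)/(-43195) = (-18900 - 7*(-11) - 21)*(-1/43195) = (-18900 + 77 - 21)*(-1/43195) = -18844*(-1/43195) = 18844/43195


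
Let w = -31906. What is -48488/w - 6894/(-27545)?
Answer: 111111566/62775055 ≈ 1.7700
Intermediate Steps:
-48488/w - 6894/(-27545) = -48488/(-31906) - 6894/(-27545) = -48488*(-1/31906) - 6894*(-1/27545) = 24244/15953 + 6894/27545 = 111111566/62775055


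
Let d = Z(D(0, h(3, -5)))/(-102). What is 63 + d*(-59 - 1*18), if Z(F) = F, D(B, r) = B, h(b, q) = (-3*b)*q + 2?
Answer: 63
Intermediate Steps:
h(b, q) = 2 - 3*b*q (h(b, q) = -3*b*q + 2 = 2 - 3*b*q)
d = 0 (d = 0/(-102) = 0*(-1/102) = 0)
63 + d*(-59 - 1*18) = 63 + 0*(-59 - 1*18) = 63 + 0*(-59 - 18) = 63 + 0*(-77) = 63 + 0 = 63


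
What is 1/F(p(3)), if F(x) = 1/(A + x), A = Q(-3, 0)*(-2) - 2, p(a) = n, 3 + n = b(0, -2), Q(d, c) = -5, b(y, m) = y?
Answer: 5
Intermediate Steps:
n = -3 (n = -3 + 0 = -3)
p(a) = -3
A = 8 (A = -5*(-2) - 2 = 10 - 2 = 8)
F(x) = 1/(8 + x)
1/F(p(3)) = 1/(1/(8 - 3)) = 1/(1/5) = 1/(⅕) = 5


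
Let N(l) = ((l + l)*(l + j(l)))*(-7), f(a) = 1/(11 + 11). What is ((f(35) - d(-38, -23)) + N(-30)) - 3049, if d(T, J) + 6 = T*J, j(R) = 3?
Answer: -335653/22 ≈ -15257.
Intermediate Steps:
f(a) = 1/22
N(l) = -14*l*(3 + l) (N(l) = ((l + l)*(l + 3))*(-7) = ((2*l)*(3 + l))*(-7) = (2*l*(3 + l))*(-7) = -14*l*(3 + l))
d(T, J) = -6 + J*T (d(T, J) = -6 + T*J = -6 + J*T)
((f(35) - d(-38, -23)) + N(-30)) - 3049 = ((1/22 - (-6 - 23*(-38))) - 14*(-30)*(3 - 30)) - 3049 = ((1/22 - (-6 + 874)) - 14*(-30)*(-27)) - 3049 = ((1/22 - 1*868) - 11340) - 3049 = ((1/22 - 868) - 11340) - 3049 = (-19095/22 - 11340) - 3049 = -268575/22 - 3049 = -335653/22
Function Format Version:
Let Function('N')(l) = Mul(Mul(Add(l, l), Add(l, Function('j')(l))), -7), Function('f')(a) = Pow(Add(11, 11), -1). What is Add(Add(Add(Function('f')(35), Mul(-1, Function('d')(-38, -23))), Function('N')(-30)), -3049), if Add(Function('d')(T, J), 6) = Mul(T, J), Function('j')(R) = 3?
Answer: Rational(-335653, 22) ≈ -15257.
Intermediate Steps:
Function('f')(a) = Rational(1, 22) (Function('f')(a) = Pow(22, -1) = Rational(1, 22))
Function('N')(l) = Mul(-14, l, Add(3, l)) (Function('N')(l) = Mul(Mul(Add(l, l), Add(l, 3)), -7) = Mul(Mul(Mul(2, l), Add(3, l)), -7) = Mul(Mul(2, l, Add(3, l)), -7) = Mul(-14, l, Add(3, l)))
Function('d')(T, J) = Add(-6, Mul(J, T)) (Function('d')(T, J) = Add(-6, Mul(T, J)) = Add(-6, Mul(J, T)))
Add(Add(Add(Function('f')(35), Mul(-1, Function('d')(-38, -23))), Function('N')(-30)), -3049) = Add(Add(Add(Rational(1, 22), Mul(-1, Add(-6, Mul(-23, -38)))), Mul(-14, -30, Add(3, -30))), -3049) = Add(Add(Add(Rational(1, 22), Mul(-1, Add(-6, 874))), Mul(-14, -30, -27)), -3049) = Add(Add(Add(Rational(1, 22), Mul(-1, 868)), -11340), -3049) = Add(Add(Add(Rational(1, 22), -868), -11340), -3049) = Add(Add(Rational(-19095, 22), -11340), -3049) = Add(Rational(-268575, 22), -3049) = Rational(-335653, 22)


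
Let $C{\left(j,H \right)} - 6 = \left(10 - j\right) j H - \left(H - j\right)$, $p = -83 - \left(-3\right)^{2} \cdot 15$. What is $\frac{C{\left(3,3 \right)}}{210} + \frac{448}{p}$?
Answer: $- \frac{13173}{7630} \approx -1.7265$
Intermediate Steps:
$p = -218$ ($p = -83 - 9 \cdot 15 = -83 - 135 = -218$)
$C{\left(j,H \right)} = 6 + j - H + H j \left(10 - j\right)$ ($C{\left(j,H \right)} = 6 - \left(H - j - \left(10 - j\right) j H\right) = 6 - \left(H - j - j \left(10 - j\right) H\right) = 6 - \left(H - j - H j \left(10 - j\right)\right) = 6 + \left(j - H + H j \left(10 - j\right)\right) = 6 + j - H + H j \left(10 - j\right)$)
$\frac{C{\left(3,3 \right)}}{210} + \frac{448}{p} = \frac{6 + 3 - 3 - 3 \cdot 3^{2} + 10 \cdot 3 \cdot 3}{210} + \frac{448}{-218} = \left(6 + 3 - 3 - 3 \cdot 9 + 90\right) \frac{1}{210} + 448 \left(- \frac{1}{218}\right) = \left(6 + 3 - 3 - 27 + 90\right) \frac{1}{210} - \frac{224}{109} = 69 \cdot \frac{1}{210} - \frac{224}{109} = \frac{23}{70} - \frac{224}{109} = - \frac{13173}{7630}$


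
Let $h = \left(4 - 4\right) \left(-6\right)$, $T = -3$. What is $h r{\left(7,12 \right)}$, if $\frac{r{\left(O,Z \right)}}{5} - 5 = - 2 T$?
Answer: $0$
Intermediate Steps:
$h = 0$ ($h = 0 \left(-6\right) = 0$)
$r{\left(O,Z \right)} = 55$ ($r{\left(O,Z \right)} = 25 + 5 \left(\left(-2\right) \left(-3\right)\right) = 25 + 5 \cdot 6 = 25 + 30 = 55$)
$h r{\left(7,12 \right)} = 0 \cdot 55 = 0$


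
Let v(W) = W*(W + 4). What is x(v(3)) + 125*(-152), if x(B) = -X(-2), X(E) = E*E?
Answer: -19004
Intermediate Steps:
X(E) = E²
v(W) = W*(4 + W)
x(B) = -4 (x(B) = -1*(-2)² = -1*4 = -4)
x(v(3)) + 125*(-152) = -4 + 125*(-152) = -4 - 19000 = -19004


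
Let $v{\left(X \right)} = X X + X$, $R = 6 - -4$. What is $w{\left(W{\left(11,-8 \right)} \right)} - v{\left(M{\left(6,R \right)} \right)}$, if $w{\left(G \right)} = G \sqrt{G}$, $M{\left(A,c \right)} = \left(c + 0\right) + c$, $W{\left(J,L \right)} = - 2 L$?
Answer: $-356$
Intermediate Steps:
$R = 10$ ($R = 6 + 4 = 10$)
$M{\left(A,c \right)} = 2 c$ ($M{\left(A,c \right)} = c + c = 2 c$)
$w{\left(G \right)} = G^{\frac{3}{2}}$
$v{\left(X \right)} = X + X^{2}$ ($v{\left(X \right)} = X^{2} + X = X + X^{2}$)
$w{\left(W{\left(11,-8 \right)} \right)} - v{\left(M{\left(6,R \right)} \right)} = \left(\left(-2\right) \left(-8\right)\right)^{\frac{3}{2}} - 2 \cdot 10 \left(1 + 2 \cdot 10\right) = 16^{\frac{3}{2}} - 20 \left(1 + 20\right) = 64 - 20 \cdot 21 = 64 - 420 = -356$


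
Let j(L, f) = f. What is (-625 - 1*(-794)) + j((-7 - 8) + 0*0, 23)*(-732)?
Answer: -16667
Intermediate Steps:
(-625 - 1*(-794)) + j((-7 - 8) + 0*0, 23)*(-732) = (-625 - 1*(-794)) + 23*(-732) = (-625 + 794) - 16836 = 169 - 16836 = -16667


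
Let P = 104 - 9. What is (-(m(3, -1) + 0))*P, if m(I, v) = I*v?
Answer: 285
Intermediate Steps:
P = 95
(-(m(3, -1) + 0))*P = -(3*(-1) + 0)*95 = -(-3 + 0)*95 = -1*(-3)*95 = 3*95 = 285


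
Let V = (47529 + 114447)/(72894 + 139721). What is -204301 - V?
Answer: -43437619091/212615 ≈ -2.0430e+5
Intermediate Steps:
V = 161976/212615 ≈ 0.76183
-204301 - V = -204301 - 1*161976/212615 = -204301 - 161976/212615 = -43437619091/212615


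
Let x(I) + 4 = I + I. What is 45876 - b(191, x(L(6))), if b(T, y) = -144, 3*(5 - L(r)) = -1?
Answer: 46020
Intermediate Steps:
L(r) = 16/3 (L(r) = 5 - ⅓*(-1) = 5 + ⅓ = 16/3)
x(I) = -4 + 2*I (x(I) = -4 + (I + I) = -4 + 2*I)
45876 - b(191, x(L(6))) = 45876 - 1*(-144) = 45876 + 144 = 46020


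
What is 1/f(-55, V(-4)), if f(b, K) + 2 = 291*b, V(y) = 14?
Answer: -1/16007 ≈ -6.2473e-5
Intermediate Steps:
f(b, K) = -2 + 291*b
1/f(-55, V(-4)) = 1/(-2 + 291*(-55)) = 1/(-2 - 16005) = 1/(-16007) = -1/16007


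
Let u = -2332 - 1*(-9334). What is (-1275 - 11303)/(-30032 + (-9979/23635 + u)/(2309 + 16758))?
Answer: 5668257399010/13533711621149 ≈ 0.41883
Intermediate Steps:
u = 7002 (u = -2332 + 9334 = 7002)
(-1275 - 11303)/(-30032 + (-9979/23635 + u)/(2309 + 16758)) = (-1275 - 11303)/(-30032 + (-9979/23635 + 7002)/(2309 + 16758)) = -12578/(-30032 + (-9979*1/23635 + 7002)/19067) = -12578/(-30032 + (-9979/23635 + 7002)*(1/19067)) = -12578/(-30032 + (165482291/23635)*(1/19067)) = -12578/(-30032 + 165482291/450648545) = -12578/(-13533711621149/450648545) = -12578*(-450648545/13533711621149) = 5668257399010/13533711621149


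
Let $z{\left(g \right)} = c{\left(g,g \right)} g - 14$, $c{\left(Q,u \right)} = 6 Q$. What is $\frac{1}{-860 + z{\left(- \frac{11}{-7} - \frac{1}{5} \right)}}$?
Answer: $- \frac{1225}{1056826} \approx -0.0011591$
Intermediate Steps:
$z{\left(g \right)} = -14 + 6 g^{2}$ ($z{\left(g \right)} = 6 g g - 14 = 6 g^{2} - 14 = -14 + 6 g^{2}$)
$\frac{1}{-860 + z{\left(- \frac{11}{-7} - \frac{1}{5} \right)}} = \frac{1}{-860 - \left(14 - 6 \left(- \frac{11}{-7} - \frac{1}{5}\right)^{2}\right)} = \frac{1}{-860 - \left(14 - 6 \left(\left(-11\right) \left(- \frac{1}{7}\right) - \frac{1}{5}\right)^{2}\right)} = \frac{1}{-860 - \left(14 - 6 \left(\frac{11}{7} - \frac{1}{5}\right)^{2}\right)} = \frac{1}{-860 - \left(14 - 6 \left(\frac{48}{35}\right)^{2}\right)} = \frac{1}{-860 + \left(-14 + 6 \cdot \frac{2304}{1225}\right)} = \frac{1}{-860 + \left(-14 + \frac{13824}{1225}\right)} = \frac{1}{-860 - \frac{3326}{1225}} = \frac{1}{- \frac{1056826}{1225}} = - \frac{1225}{1056826}$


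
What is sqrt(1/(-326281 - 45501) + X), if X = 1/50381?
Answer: sqrt(6020081440707742)/18730748942 ≈ 0.0041423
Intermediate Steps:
X = 1/50381 ≈ 1.9849e-5
sqrt(1/(-326281 - 45501) + X) = sqrt(1/(-326281 - 45501) + 1/50381) = sqrt(1/(-371782) + 1/50381) = sqrt(-1/371782 + 1/50381) = sqrt(321401/18730748942) = sqrt(6020081440707742)/18730748942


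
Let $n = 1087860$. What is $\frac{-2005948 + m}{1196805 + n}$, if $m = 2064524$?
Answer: $\frac{58576}{2284665} \approx 0.025639$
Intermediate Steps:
$\frac{-2005948 + m}{1196805 + n} = \frac{-2005948 + 2064524}{1196805 + 1087860} = \frac{58576}{2284665}$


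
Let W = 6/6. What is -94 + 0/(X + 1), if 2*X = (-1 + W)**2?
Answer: -94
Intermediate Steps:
W = 1 (W = 6*(1/6) = 1)
X = 0 (X = (-1 + 1)**2/2 = (1/2)*0**2 = (1/2)*0 = 0)
-94 + 0/(X + 1) = -94 + 0/(0 + 1) = -94 + 0/1 = -94 + 1*0 = -94 + 0 = -94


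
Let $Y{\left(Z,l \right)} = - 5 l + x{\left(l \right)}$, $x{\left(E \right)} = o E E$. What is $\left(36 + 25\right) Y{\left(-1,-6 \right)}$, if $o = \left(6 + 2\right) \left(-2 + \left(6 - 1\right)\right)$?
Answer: $54534$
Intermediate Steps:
$o = 24$ ($o = 8 \left(-2 + \left(6 - 1\right)\right) = 8 \left(-2 + 5\right) = 8 \cdot 3 = 24$)
$x{\left(E \right)} = 24 E^{2}$ ($x{\left(E \right)} = 24 E E = 24 E^{2}$)
$Y{\left(Z,l \right)} = - 5 l + 24 l^{2}$
$\left(36 + 25\right) Y{\left(-1,-6 \right)} = \left(36 + 25\right) \left(- 6 \left(-5 + 24 \left(-6\right)\right)\right) = 61 \left(- 6 \left(-5 - 144\right)\right) = 61 \left(\left(-6\right) \left(-149\right)\right) = 61 \cdot 894 = 54534$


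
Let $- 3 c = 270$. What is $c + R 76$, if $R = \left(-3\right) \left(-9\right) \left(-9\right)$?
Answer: $-18558$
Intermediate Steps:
$c = -90$ ($c = \left(- \frac{1}{3}\right) 270 = -90$)
$R = -243$ ($R = 27 \left(-9\right) = -243$)
$c + R 76 = -90 - 18468 = -18558$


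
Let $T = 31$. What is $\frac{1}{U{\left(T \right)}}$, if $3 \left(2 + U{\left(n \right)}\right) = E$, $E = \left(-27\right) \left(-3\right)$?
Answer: $\frac{1}{25} \approx 0.04$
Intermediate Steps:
$E = 81$
$U{\left(n \right)} = 25$ ($U{\left(n \right)} = -2 + \frac{1}{3} \cdot 81 = -2 + 27 = 25$)
$\frac{1}{U{\left(T \right)}} = \frac{1}{25}$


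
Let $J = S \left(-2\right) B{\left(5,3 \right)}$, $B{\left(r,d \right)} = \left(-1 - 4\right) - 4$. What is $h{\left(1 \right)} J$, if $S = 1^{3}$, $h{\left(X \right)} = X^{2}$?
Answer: $18$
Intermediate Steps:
$S = 1$
$B{\left(r,d \right)} = -9$ ($B{\left(r,d \right)} = -5 - 4 = -9$)
$J = 18$ ($J = 1 \left(-2\right) \left(-9\right) = \left(-2\right) \left(-9\right) = 18$)
$h{\left(1 \right)} J = 1^{2} \cdot 18 = 1 \cdot 18 = 18$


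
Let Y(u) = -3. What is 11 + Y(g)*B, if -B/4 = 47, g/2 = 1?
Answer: 575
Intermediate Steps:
g = 2 (g = 2*1 = 2)
B = -188 (B = -4*47 = -188)
11 + Y(g)*B = 11 - 3*(-188) = 11 + 564 = 575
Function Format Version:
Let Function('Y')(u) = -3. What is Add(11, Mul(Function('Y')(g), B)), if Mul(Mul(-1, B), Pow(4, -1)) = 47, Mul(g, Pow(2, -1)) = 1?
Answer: 575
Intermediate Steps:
g = 2 (g = Mul(2, 1) = 2)
B = -188 (B = Mul(-4, 47) = -188)
Add(11, Mul(Function('Y')(g), B)) = Add(11, Mul(-3, -188)) = Add(11, 564) = 575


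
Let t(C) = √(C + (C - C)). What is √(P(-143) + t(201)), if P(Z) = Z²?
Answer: √(20449 + √201) ≈ 143.05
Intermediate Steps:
t(C) = √C (t(C) = √(C + 0) = √C)
√(P(-143) + t(201)) = √((-143)² + √201) = √(20449 + √201)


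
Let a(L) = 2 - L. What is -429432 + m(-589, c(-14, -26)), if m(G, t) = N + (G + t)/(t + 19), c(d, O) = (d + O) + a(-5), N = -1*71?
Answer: -3006210/7 ≈ -4.2946e+5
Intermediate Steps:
N = -71
c(d, O) = 7 + O + d (c(d, O) = (d + O) + (2 - 1*(-5)) = (O + d) + (2 + 5) = (O + d) + 7 = 7 + O + d)
m(G, t) = -71 + (G + t)/(19 + t) (m(G, t) = -71 + (G + t)/(t + 19) = -71 + (G + t)/(19 + t))
-429432 + m(-589, c(-14, -26)) = -429432 + (-1349 - 589 - 70*(7 - 26 - 14))/(19 + (7 - 26 - 14)) = -429432 + (-1349 - 589 - 70*(-33))/(19 - 33) = -429432 + (-1349 - 589 + 2310)/(-14) = -429432 - 1/14*372 = -429432 - 186/7 = -3006210/7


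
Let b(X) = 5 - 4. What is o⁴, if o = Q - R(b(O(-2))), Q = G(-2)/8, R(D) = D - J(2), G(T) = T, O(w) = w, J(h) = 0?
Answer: 625/256 ≈ 2.4414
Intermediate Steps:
b(X) = 1
R(D) = D (R(D) = D - 1*0 = D + 0 = D)
Q = -¼ (Q = -2/8 = -2*⅛ = -¼ ≈ -0.25000)
o = -5/4 (o = -¼ - 1*1 = -¼ - 1 = -5/4 ≈ -1.2500)
o⁴ = (-5/4)⁴ = 625/256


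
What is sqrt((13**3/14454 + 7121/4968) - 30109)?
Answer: I*sqrt(13309606866605214)/664884 ≈ 173.51*I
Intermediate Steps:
sqrt((13**3/14454 + 7121/4968) - 30109) = sqrt((2197*(1/14454) + 7121*(1/4968)) - 30109) = sqrt((2197/14454 + 7121/4968) - 30109) = sqrt(6324535/3989304 - 30109) = sqrt(-120107629601/3989304) = I*sqrt(13309606866605214)/664884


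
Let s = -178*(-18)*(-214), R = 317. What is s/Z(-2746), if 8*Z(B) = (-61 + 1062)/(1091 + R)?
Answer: -702111744/91 ≈ -7.7155e+6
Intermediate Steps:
Z(B) = 91/1024 (Z(B) = ((-61 + 1062)/(1091 + 317))/8 = (1001/1408)/8 = (1001*(1/1408))/8 = (1/8)*(91/128) = 91/1024)
s = -685656 (s = 3204*(-214) = -685656)
s/Z(-2746) = -685656/91/1024 = -685656*1024/91 = -702111744/91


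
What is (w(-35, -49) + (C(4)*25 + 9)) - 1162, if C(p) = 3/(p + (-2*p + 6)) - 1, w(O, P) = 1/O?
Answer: -79837/70 ≈ -1140.5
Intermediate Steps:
C(p) = -1 + 3/(6 - p) (C(p) = 3/(p + (6 - 2*p)) - 1 = 3/(6 - p) - 1 = -1 + 3/(6 - p))
(w(-35, -49) + (C(4)*25 + 9)) - 1162 = (1/(-35) + (((3 - 1*4)/(-6 + 4))*25 + 9)) - 1162 = (-1/35 + (((3 - 4)/(-2))*25 + 9)) - 1162 = (-1/35 + (-½*(-1)*25 + 9)) - 1162 = (-1/35 + ((½)*25 + 9)) - 1162 = (-1/35 + (25/2 + 9)) - 1162 = (-1/35 + 43/2) - 1162 = 1503/70 - 1162 = -79837/70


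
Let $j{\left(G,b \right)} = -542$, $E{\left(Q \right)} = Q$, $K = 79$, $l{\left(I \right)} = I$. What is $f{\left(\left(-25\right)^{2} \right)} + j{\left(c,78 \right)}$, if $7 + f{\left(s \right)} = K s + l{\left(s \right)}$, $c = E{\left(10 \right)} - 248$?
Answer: $49451$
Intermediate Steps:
$c = -238$ ($c = 10 - 248 = -238$)
$f{\left(s \right)} = -7 + 80 s$ ($f{\left(s \right)} = -7 + \left(79 s + s\right) = -7 + 80 s$)
$f{\left(\left(-25\right)^{2} \right)} + j{\left(c,78 \right)} = \left(-7 + 80 \left(-25\right)^{2}\right) - 542 = \left(-7 + 80 \cdot 625\right) - 542 = \left(-7 + 50000\right) - 542 = 49993 - 542 = 49451$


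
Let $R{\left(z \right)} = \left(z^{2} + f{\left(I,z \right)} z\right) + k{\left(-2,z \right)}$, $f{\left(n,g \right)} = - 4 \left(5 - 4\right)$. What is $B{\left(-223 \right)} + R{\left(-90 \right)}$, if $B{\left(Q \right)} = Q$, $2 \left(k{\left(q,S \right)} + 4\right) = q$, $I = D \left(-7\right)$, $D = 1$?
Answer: $8232$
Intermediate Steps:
$I = -7$ ($I = 1 \left(-7\right) = -7$)
$f{\left(n,g \right)} = -4$ ($f{\left(n,g \right)} = \left(-4\right) 1 = -4$)
$k{\left(q,S \right)} = -4 + \frac{q}{2}$
$R{\left(z \right)} = -5 + z^{2} - 4 z$ ($R{\left(z \right)} = \left(z^{2} - 4 z\right) + \left(-4 + \frac{1}{2} \left(-2\right)\right) = \left(z^{2} - 4 z\right) - 5 = -5 + z^{2} - 4 z$)
$B{\left(-223 \right)} + R{\left(-90 \right)} = -223 - \left(-355 - 8100\right) = -223 + \left(-5 + 8100 + 360\right) = -223 + 8455 = 8232$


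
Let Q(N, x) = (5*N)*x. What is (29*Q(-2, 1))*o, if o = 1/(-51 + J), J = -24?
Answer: 58/15 ≈ 3.8667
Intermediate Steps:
Q(N, x) = 5*N*x
o = -1/75 (o = 1/(-51 - 24) = 1/(-75) = -1/75 ≈ -0.013333)
(29*Q(-2, 1))*o = (29*(5*(-2)*1))*(-1/75) = (29*(-10))*(-1/75) = -290*(-1/75) = 58/15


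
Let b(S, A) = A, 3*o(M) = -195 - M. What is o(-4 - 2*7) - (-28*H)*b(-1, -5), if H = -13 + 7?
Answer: 781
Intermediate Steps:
o(M) = -65 - M/3 (o(M) = (-195 - M)/3 = -65 - M/3)
H = -6
o(-4 - 2*7) - (-28*H)*b(-1, -5) = (-65 - (-4 - 2*7)/3) - (-28*(-6))*(-5) = (-65 - (-4 - 14)/3) - 168*(-5) = (-65 - 1/3*(-18)) - 1*(-840) = (-65 + 6) + 840 = -59 + 840 = 781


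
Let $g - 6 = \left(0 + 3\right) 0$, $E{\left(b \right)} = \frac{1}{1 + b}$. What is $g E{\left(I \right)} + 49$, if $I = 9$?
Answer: $\frac{248}{5} \approx 49.6$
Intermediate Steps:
$g = 6$ ($g = 6 + \left(0 + 3\right) 0 = 6 + 3 \cdot 0 = 6 + 0 = 6$)
$g E{\left(I \right)} + 49 = \frac{6}{1 + 9} + 49 = \frac{6}{10} + 49 = 6 \cdot \frac{1}{10} + 49 = \frac{3}{5} + 49 = \frac{248}{5}$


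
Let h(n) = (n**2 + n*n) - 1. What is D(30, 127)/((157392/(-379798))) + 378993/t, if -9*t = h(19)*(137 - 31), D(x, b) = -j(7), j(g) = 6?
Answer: -15112314359/501201708 ≈ -30.152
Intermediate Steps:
h(n) = -1 + 2*n**2 (h(n) = (n**2 + n**2) - 1 = 2*n**2 - 1 = -1 + 2*n**2)
D(x, b) = -6 (D(x, b) = -1*6 = -6)
t = -76426/9 (t = -(-1 + 2*19**2)*(137 - 31)/9 = -(-1 + 2*361)*106/9 = -(-1 + 722)*106/9 = -721*106/9 = -1/9*76426 = -76426/9 ≈ -8491.8)
D(30, 127)/((157392/(-379798))) + 378993/t = -6/(157392/(-379798)) + 378993/(-76426/9) = -6/(157392*(-1/379798)) + 378993*(-9/76426) = -6/(-78696/189899) - 3410937/76426 = -6*(-189899/78696) - 3410937/76426 = 189899/13116 - 3410937/76426 = -15112314359/501201708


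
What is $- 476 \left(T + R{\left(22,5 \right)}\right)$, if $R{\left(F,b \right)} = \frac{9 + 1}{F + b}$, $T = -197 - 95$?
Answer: $\frac{3748024}{27} \approx 1.3882 \cdot 10^{5}$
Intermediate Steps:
$T = -292$ ($T = -197 - 95 = -292$)
$R{\left(F,b \right)} = \frac{10}{F + b}$
$- 476 \left(T + R{\left(22,5 \right)}\right) = - 476 \left(-292 + \frac{10}{22 + 5}\right) = - 476 \left(-292 + \frac{10}{27}\right) = \left(-476\right) \left(- \frac{7874}{27}\right) = \frac{3748024}{27}$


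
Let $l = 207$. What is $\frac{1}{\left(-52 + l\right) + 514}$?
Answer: $\frac{1}{669} \approx 0.0014948$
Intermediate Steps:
$\frac{1}{\left(-52 + l\right) + 514} = \frac{1}{\left(-52 + 207\right) + 514} = \frac{1}{155 + 514} = \frac{1}{669}$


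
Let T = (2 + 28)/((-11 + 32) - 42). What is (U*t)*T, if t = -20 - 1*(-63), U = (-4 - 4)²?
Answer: -27520/7 ≈ -3931.4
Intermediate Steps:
T = -10/7 (T = 30/(21 - 42) = 30/(-21) = 30*(-1/21) = -10/7 ≈ -1.4286)
U = 64 (U = (-8)² = 64)
t = 43 (t = -20 + 63 = 43)
(U*t)*T = (64*43)*(-10/7) = 2752*(-10/7) = -27520/7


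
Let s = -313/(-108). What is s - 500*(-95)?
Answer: 5130313/108 ≈ 47503.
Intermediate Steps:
s = 313/108 (s = -313*(-1/108) = 313/108 ≈ 2.8981)
s - 500*(-95) = 313/108 - 500*(-95) = 313/108 + 47500 = 5130313/108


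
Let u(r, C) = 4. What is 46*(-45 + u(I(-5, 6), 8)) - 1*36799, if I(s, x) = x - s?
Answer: -38685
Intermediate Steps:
46*(-45 + u(I(-5, 6), 8)) - 1*36799 = 46*(-45 + 4) - 1*36799 = 46*(-41) - 36799 = -1886 - 36799 = -38685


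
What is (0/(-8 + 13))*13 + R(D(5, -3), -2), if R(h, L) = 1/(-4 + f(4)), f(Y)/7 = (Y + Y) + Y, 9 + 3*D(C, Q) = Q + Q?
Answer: 1/80 ≈ 0.012500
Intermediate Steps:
D(C, Q) = -3 + 2*Q/3 (D(C, Q) = -3 + (Q + Q)/3 = -3 + (2*Q)/3 = -3 + 2*Q/3)
f(Y) = 21*Y (f(Y) = 7*((Y + Y) + Y) = 7*(2*Y + Y) = 7*(3*Y) = 21*Y)
R(h, L) = 1/80 (R(h, L) = 1/(-4 + 21*4) = 1/(-4 + 84) = 1/80)
(0/(-8 + 13))*13 + R(D(5, -3), -2) = (0/(-8 + 13))*13 + 1/80 = (0/5)*13 + 1/80 = ((⅕)*0)*13 + 1/80 = 0*13 + 1/80 = 0 + 1/80 = 1/80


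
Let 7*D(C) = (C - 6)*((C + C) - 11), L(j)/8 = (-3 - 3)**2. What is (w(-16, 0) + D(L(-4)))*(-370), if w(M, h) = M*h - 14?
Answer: -58915840/7 ≈ -8.4165e+6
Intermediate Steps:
w(M, h) = -14 + M*h
L(j) = 288 (L(j) = 8*(-3 - 3)**2 = 8*(-6)**2 = 8*36 = 288)
D(C) = (-11 + 2*C)*(-6 + C)/7 (D(C) = ((C - 6)*((C + C) - 11))/7 = ((-6 + C)*(2*C - 11))/7 = ((-6 + C)*(-11 + 2*C))/7 = ((-11 + 2*C)*(-6 + C))/7 = (-11 + 2*C)*(-6 + C)/7)
(w(-16, 0) + D(L(-4)))*(-370) = ((-14 - 16*0) + (66/7 - 23/7*288 + (2/7)*288**2))*(-370) = ((-14 + 0) + (66/7 - 6624/7 + (2/7)*82944))*(-370) = (-14 + (66/7 - 6624/7 + 165888/7))*(-370) = (-14 + 159330/7)*(-370) = (159232/7)*(-370) = -58915840/7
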